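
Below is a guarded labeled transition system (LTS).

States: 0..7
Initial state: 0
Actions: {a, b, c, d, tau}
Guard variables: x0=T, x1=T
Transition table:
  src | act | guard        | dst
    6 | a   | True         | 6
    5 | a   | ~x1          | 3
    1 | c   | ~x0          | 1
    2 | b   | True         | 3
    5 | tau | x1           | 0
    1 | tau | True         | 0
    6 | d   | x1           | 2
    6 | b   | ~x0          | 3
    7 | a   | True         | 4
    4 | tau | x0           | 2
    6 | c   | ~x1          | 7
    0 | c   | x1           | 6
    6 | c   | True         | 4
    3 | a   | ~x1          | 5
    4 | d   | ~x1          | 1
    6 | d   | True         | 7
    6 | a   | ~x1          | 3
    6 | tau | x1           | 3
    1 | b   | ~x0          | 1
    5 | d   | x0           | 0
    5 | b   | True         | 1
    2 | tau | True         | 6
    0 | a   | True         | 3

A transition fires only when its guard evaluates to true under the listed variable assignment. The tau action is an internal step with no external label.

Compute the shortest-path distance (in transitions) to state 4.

BFS to 4:
  Layer 0: {0}
  Layer 1: {3,6}
  Layer 2: {2,4,7}
4 enters at depth 2; path c·c

Answer: 2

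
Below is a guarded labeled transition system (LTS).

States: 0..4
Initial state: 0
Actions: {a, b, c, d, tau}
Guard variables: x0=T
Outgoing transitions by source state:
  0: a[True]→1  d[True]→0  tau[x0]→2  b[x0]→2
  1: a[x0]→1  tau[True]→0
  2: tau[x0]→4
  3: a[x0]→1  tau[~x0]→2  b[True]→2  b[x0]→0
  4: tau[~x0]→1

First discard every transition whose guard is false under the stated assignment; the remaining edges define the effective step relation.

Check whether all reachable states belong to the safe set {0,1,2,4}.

Allowed set {0,1,2,4}
R = {0,1,2,4}
  0: safe
  1: safe
  2: safe
  4: safe

Answer: INVARIANT HOLDS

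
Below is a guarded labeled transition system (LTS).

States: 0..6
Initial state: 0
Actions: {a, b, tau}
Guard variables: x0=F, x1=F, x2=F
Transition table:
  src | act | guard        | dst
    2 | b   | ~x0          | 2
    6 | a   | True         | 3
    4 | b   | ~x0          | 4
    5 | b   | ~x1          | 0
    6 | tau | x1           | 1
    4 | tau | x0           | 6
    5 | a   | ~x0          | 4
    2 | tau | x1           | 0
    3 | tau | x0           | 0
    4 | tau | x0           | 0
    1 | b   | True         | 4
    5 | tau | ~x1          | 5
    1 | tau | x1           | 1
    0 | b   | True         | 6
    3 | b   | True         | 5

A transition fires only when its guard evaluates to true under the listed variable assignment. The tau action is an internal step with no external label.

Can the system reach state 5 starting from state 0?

After dropping false guards: 9 live edges.
Layer 0: {0}
Layer 1: {6}  total {0,6}
Layer 2: {3}  total {0,3,6}
Layer 3: {5}  total {0,3,5,6}
Layer 4: {4}  total {0,3,4,5,6}
Reach set: {0,3,4,5,6}
Path to 5: b·a·b

Answer: REACHABLE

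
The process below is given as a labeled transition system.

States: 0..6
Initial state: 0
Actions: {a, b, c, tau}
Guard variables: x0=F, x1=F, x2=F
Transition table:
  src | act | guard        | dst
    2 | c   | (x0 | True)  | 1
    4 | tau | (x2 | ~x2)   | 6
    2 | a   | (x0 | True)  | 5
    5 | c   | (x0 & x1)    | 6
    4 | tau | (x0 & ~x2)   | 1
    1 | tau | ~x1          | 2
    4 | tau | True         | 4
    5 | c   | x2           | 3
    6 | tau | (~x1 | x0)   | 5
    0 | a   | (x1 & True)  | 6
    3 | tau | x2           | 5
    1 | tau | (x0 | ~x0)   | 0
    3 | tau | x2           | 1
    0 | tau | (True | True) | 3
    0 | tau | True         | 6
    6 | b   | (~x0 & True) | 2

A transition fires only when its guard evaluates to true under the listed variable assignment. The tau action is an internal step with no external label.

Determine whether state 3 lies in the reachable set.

After dropping false guards: 10 live edges.
L0 = {0}
L1 = {3,6}  now seen {0,3,6}
L2 = {2,5}  now seen {0,2,3,5,6}
L3 = {1}  now seen {0,1,2,3,5,6}
Reach set: {0,1,2,3,5,6}
witness 3: tau

Answer: REACHABLE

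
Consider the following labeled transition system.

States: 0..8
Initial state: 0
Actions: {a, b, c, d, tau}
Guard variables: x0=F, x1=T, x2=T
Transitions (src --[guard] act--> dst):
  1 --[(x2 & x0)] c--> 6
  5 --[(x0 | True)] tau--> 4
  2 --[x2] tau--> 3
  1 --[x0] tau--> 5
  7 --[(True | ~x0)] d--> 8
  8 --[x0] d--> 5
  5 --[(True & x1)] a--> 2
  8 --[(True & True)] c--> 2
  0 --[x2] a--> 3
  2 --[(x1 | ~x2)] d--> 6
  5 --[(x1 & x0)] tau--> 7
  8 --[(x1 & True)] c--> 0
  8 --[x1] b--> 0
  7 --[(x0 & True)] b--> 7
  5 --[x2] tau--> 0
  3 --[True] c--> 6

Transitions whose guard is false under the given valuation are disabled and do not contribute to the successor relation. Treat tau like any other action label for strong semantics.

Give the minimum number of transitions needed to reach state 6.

Layered search for 6:
  L0 = {0}
  L1 = {3}
  L2 = {6}
6 enters at depth 2; path a·c

Answer: 2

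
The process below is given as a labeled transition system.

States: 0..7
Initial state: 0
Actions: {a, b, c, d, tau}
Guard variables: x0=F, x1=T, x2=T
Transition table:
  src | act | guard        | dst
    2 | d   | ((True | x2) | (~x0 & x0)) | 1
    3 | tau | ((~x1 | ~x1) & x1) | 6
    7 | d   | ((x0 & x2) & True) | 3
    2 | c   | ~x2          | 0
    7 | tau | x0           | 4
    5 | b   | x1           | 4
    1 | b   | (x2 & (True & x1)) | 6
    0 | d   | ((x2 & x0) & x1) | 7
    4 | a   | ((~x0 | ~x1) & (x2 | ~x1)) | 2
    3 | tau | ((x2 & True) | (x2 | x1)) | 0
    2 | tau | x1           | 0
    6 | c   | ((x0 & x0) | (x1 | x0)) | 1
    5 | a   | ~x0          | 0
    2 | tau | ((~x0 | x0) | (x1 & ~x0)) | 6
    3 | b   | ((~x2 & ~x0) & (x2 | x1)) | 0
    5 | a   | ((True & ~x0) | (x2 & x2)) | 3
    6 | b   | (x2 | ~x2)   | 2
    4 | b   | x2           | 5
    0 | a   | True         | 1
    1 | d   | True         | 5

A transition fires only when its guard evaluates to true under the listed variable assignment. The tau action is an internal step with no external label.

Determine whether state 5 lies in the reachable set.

Answer: REACHABLE

Analysis:
14 transition(s) survive guard evaluation.
Layer 0: {0}
Layer 1: {1}  total {0,1}
Layer 2: {5,6}  total {0,1,5,6}
Layer 3: {2,3,4}  total {0,1,2,3,4,5,6}
Reachable = {0,1,2,3,4,5,6}
trace reaching 5: a·d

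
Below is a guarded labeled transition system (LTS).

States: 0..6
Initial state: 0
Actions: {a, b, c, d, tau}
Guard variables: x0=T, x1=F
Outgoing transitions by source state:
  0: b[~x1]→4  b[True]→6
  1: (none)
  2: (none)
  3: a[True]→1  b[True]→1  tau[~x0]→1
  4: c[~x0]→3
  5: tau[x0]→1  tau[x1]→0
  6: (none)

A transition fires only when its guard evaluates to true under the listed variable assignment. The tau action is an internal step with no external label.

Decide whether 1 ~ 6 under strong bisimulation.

Bisimulation quotient by refinement:
  P[0] = {{0,1,2,3,4,5,6}}
  P[1] = {{0},{1,2,4,6},{3},{5}}
Fixed point at round 2; 4 class(es).
class of 1: {1,2,4,6}; class of 6: {1,2,4,6}

Answer: BISIMILAR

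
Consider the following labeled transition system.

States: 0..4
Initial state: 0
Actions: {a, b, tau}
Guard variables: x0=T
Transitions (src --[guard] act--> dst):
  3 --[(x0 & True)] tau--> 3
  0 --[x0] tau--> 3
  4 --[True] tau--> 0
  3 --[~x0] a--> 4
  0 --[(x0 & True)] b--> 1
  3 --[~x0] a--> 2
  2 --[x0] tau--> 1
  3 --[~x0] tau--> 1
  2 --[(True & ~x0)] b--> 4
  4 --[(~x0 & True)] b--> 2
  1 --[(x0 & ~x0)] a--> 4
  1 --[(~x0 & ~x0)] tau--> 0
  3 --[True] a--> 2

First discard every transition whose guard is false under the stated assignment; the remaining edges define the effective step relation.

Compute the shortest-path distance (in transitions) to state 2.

Layered search for 2:
  L0 = {0}
  L1 = {1,3}
  L2 = {2}
depth(2)=2, e.g. tau·a

Answer: 2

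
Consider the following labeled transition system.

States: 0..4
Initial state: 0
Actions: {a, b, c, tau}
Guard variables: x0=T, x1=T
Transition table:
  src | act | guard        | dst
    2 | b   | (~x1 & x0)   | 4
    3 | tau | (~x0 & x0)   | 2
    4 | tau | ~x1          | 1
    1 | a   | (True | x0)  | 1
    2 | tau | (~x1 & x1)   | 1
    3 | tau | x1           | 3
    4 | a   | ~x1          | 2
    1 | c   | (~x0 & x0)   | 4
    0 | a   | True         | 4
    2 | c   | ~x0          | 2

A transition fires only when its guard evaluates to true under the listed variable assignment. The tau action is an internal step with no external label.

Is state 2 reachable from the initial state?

Answer: UNREACHABLE

Working:
After dropping false guards: 3 live edges.
depth 0: {0}
depth 1: {4}  now seen {0,4}
Reach set: {0,4}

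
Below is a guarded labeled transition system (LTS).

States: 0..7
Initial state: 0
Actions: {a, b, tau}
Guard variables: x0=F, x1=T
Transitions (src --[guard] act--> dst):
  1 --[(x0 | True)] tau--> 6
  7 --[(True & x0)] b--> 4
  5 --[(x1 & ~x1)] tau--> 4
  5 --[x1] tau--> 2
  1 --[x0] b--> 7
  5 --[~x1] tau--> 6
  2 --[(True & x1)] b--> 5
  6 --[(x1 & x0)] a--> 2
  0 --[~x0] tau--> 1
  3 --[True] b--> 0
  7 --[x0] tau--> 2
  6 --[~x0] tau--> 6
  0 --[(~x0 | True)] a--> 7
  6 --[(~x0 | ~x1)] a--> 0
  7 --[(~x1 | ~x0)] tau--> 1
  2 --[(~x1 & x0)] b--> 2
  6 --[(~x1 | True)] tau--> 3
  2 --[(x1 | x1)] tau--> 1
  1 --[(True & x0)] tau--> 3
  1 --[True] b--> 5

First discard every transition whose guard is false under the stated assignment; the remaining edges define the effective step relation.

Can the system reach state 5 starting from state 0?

Answer: REACHABLE

Trace:
Guard filter leaves 12 enabled edge(s).
L0 = {0}
L1 = {1,7}  cumulative {0,1,7}
L2 = {5,6}  cumulative {0,1,5,6,7}
L3 = {2,3}  cumulative {0,1,2,3,5,6,7}
Reachable = {0,1,2,3,5,6,7}
witness 5: tau·b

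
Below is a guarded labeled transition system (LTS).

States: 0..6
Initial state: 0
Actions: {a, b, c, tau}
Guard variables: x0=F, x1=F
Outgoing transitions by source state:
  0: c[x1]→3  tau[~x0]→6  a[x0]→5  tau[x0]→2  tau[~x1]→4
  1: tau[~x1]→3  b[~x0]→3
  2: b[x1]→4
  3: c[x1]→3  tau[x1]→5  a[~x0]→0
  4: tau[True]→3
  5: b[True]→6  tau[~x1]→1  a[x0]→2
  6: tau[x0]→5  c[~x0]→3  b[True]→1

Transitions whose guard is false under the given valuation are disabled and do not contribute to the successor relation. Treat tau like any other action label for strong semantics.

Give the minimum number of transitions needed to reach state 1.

Answer: 2

Working:
Breadth-first toward 1:
  depth 0: {0}
  depth 1: {4,6}
  depth 2: {1,3}
depth(1)=2, e.g. tau·b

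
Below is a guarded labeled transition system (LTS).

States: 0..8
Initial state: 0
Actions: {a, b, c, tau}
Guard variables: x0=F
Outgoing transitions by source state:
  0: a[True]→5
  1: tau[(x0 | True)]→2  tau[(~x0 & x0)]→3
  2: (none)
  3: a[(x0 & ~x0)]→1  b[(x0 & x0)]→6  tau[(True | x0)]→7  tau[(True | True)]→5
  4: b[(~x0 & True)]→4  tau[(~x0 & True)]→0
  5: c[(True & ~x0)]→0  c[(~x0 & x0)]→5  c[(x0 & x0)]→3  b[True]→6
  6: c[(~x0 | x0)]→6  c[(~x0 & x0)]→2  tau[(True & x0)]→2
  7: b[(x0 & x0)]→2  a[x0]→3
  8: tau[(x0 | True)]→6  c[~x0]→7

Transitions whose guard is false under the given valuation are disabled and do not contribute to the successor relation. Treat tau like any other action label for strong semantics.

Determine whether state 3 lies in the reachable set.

Guard filter leaves 11 enabled edge(s).
Layer 0: {0}
Layer 1: {5}  cumulative {0,5}
Layer 2: {6}  cumulative {0,5,6}
Reach set: {0,5,6}

Answer: UNREACHABLE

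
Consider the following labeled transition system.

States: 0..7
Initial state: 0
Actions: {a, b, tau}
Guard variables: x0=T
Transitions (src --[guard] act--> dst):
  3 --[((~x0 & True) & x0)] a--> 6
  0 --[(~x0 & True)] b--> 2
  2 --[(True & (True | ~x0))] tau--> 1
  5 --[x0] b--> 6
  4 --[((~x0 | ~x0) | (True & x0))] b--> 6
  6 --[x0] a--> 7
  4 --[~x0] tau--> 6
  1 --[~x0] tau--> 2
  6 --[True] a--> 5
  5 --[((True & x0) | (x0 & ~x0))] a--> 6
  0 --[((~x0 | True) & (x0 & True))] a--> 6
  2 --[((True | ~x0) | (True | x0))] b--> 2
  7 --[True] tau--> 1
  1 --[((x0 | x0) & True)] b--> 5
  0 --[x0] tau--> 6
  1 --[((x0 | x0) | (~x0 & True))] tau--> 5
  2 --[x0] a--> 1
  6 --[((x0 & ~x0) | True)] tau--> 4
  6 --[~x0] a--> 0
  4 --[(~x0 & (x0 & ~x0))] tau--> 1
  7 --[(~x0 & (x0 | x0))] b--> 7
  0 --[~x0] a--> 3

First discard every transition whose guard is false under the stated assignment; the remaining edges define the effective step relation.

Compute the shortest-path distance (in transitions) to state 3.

Answer: UNREACHABLE

Analysis:
Layered search for 3:
  Layer 0: {0}
  Layer 1: {6}
  Layer 2: {4,5,7}
  Layer 3: {1}
3 never appears.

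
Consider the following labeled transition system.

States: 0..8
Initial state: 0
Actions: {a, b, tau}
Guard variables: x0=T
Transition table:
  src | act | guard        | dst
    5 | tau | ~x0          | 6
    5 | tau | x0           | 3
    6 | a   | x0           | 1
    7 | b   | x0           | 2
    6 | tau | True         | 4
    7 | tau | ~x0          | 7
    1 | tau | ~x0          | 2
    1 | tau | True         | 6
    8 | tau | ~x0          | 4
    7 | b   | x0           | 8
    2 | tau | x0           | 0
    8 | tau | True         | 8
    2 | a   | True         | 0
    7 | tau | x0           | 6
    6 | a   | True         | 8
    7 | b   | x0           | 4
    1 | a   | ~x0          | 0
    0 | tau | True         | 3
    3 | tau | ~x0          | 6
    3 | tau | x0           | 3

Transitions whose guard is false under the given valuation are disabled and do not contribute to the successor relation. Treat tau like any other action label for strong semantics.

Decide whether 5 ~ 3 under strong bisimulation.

Answer: BISIMILAR

Working:
Bisimulation quotient by refinement:
  π0 = {{0,1,2,3,4,5,6,7,8}}
  π1 = {{0,1,3,5,8},{2,6},{4},{7}}
  π2 = {{0,3,5,8},{1},{2},{4},{6},{7}}
6 equivalence class(es) (converged in 3)
5∈{0,3,5,8}, 3∈{0,3,5,8}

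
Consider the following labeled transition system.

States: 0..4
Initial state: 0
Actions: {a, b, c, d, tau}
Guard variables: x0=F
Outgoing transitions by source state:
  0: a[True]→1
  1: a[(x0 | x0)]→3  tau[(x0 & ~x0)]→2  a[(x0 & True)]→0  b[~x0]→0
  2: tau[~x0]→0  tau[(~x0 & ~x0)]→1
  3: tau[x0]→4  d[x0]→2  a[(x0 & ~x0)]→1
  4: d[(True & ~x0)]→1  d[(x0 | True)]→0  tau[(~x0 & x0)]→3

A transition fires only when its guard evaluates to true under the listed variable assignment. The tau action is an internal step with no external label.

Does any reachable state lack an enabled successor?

Answer: DEADLOCK-FREE

Trace:
Reachable = {0,1}
  0: a→1  [1 out]
  1: b→0  [1 out]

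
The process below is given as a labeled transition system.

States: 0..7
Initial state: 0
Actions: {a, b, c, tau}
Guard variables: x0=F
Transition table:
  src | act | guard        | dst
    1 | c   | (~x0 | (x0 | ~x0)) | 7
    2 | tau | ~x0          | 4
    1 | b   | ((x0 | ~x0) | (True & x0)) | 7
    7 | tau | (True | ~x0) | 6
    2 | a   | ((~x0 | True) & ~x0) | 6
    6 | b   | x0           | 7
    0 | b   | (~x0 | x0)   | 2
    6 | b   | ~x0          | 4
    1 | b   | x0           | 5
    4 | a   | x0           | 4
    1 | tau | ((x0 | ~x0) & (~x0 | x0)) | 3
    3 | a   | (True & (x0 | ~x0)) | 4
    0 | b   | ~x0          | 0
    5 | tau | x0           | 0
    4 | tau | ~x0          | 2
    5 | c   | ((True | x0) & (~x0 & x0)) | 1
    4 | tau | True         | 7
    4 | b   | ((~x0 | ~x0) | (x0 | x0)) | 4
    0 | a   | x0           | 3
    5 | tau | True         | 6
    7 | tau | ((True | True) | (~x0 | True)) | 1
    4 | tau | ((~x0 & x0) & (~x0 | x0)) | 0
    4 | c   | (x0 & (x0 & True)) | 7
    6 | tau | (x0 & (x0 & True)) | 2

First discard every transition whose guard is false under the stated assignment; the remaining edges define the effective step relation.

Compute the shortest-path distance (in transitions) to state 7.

BFS to 7:
  depth 0: {0}
  depth 1: {2}
  depth 2: {4,6}
  depth 3: {7}
depth(7)=3, e.g. b·tau·tau

Answer: 3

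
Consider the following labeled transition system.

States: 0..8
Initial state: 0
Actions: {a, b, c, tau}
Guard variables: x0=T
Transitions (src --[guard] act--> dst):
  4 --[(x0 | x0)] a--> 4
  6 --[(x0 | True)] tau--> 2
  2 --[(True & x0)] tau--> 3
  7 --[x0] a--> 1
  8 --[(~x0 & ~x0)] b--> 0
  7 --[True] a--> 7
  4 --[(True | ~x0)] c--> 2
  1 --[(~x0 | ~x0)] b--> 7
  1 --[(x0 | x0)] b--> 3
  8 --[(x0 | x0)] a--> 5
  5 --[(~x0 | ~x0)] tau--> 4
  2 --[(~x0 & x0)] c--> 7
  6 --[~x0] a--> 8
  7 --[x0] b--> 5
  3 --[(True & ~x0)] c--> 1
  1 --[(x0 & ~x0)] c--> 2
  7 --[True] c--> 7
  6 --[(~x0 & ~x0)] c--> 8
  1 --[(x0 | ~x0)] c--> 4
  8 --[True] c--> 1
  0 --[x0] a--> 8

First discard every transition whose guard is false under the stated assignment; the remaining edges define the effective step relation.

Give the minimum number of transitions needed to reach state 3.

Answer: 3

Analysis:
Layered search for 3:
  L0 = {0}
  L1 = {8}
  L2 = {1,5}
  L3 = {3,4}
first hit 3 at d=3 via a·c·b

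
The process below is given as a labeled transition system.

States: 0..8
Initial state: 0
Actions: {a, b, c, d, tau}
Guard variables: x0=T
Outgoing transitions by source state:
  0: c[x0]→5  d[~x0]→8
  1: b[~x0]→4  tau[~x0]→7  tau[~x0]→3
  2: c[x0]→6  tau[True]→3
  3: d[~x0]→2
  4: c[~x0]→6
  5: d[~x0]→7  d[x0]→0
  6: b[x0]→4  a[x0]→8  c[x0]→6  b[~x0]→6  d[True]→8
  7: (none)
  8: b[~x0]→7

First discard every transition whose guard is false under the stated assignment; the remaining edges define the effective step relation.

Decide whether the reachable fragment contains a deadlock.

R = {0,5}
  0: c→5  [1 out]
  5: d→0  [1 out]

Answer: DEADLOCK-FREE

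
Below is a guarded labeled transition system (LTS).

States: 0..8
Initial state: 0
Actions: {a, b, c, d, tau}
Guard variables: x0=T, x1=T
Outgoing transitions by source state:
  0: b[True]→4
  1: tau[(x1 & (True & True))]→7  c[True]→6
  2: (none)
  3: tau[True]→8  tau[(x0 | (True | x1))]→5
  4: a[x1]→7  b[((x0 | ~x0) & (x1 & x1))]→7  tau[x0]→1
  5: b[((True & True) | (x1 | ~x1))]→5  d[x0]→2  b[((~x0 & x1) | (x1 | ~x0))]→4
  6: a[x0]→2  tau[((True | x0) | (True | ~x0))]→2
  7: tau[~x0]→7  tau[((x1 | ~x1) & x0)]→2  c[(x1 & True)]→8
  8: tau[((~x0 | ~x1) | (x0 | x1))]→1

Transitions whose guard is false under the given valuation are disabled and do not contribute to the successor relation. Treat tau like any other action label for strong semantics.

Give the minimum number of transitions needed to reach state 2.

Breadth-first toward 2:
  Layer 0: {0}
  Layer 1: {4}
  Layer 2: {1,7}
  Layer 3: {2,6,8}
first hit 2 at d=3 via b·a·tau

Answer: 3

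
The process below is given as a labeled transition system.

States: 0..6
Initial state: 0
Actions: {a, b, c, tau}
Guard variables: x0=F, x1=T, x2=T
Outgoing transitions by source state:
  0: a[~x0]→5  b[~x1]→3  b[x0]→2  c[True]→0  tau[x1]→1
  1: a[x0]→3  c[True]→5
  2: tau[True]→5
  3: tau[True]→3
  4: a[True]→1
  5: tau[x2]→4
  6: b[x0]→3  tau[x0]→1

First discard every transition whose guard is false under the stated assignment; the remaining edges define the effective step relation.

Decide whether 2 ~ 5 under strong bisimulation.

Answer: NOT BISIMILAR

Analysis:
Refine partition for ~:
  round 0: {{0,1,2,3,4,5,6}}
  round 1: {{0},{1},{2,3,5},{4},{6}}
  round 2: {{0},{1},{2,3},{4},{5},{6}}
  round 3: {{0},{1},{2},{3},{4},{5},{6}}
Fixed point at round 4; 7 class(es).
2∈{2}, 5∈{5}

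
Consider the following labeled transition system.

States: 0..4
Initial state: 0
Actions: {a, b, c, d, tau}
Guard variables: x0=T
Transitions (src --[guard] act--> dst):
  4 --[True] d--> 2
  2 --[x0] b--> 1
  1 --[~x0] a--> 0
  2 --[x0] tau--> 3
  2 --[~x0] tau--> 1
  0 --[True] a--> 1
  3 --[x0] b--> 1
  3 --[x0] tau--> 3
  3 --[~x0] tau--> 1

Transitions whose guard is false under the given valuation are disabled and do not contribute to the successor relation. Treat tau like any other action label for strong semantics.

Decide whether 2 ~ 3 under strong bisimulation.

Compute ~ classes (split until stable):
  P[0] = {{0,1,2,3,4}}
  P[1] = {{0},{1},{2,3},{4}}
4 equivalence class(es) (converged in 2)
2∈{2,3}, 3∈{2,3}

Answer: BISIMILAR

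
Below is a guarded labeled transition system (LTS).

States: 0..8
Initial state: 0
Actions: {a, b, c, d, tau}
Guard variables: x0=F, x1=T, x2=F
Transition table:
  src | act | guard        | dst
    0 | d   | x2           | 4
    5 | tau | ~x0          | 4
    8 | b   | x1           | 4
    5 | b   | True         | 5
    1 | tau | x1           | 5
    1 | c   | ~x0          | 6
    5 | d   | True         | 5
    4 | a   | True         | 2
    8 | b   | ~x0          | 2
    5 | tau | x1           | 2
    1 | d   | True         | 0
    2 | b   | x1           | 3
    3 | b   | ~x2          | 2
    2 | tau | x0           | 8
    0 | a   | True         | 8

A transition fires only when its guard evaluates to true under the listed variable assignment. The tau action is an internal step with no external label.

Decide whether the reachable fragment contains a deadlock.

Reach set: {0,2,3,4,8}
  0: a→8  [deg 1]
  2: b→3  [deg 1]
  3: b→2  [deg 1]
  4: a→2  [deg 1]
  8: b→2  b→4  [deg 2]

Answer: DEADLOCK-FREE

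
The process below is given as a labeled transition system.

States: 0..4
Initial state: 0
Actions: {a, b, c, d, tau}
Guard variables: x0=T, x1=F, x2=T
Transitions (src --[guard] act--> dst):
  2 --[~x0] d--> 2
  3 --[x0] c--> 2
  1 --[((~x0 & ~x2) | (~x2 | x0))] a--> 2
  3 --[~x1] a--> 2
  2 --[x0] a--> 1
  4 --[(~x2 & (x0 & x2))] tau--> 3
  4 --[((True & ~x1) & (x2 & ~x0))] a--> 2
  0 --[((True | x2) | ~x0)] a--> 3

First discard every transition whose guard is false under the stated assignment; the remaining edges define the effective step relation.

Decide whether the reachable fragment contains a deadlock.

Answer: DEADLOCK-FREE

Trace:
R = {0,1,2,3}
  0: a→3  [deg 1]
  1: a→2  [deg 1]
  2: a→1  [deg 1]
  3: a→2  c→2  [deg 2]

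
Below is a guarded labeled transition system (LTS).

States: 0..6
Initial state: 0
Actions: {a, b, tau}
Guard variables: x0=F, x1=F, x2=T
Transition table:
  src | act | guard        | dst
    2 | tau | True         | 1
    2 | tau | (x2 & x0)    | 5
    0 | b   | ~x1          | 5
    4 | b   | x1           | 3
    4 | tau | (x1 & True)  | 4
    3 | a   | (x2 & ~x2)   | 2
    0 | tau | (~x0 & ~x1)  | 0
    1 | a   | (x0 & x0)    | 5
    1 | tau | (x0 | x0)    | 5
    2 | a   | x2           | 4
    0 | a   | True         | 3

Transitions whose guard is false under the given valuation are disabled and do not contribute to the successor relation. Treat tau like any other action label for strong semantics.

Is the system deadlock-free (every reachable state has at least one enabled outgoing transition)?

R = {0,3,5}
  0: a→3  b→5  tau→0  [deg 3]
  3: ∅  [no exit]
  5: ∅  [no exit]
Path to 3: a

Answer: DEADLOCK at state 3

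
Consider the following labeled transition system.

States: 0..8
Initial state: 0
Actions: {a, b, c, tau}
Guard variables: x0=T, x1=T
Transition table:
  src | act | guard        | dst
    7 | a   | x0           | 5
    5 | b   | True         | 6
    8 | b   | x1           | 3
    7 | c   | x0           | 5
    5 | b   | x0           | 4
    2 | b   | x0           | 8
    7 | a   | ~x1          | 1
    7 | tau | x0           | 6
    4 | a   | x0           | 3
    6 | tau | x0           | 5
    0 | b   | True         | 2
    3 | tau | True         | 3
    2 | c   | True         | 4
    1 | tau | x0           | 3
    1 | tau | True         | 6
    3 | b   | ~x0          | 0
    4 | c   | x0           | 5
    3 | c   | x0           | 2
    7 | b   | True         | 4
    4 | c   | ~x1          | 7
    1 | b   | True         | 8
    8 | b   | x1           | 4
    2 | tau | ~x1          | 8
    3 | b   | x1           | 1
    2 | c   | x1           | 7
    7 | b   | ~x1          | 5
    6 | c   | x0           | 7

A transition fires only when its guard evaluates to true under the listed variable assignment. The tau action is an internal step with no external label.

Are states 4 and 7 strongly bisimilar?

Answer: NOT BISIMILAR

Trace:
Refine partition for ~:
  π0 = {{0,1,2,3,4,5,6,7,8}}
  π1 = {{0,5,8},{1},{2},{3},{4},{6},{7}}
  π2 = {{0},{1},{2},{3},{4},{5},{6},{7},{8}}
9 equivalence class(es) (converged in 3)
4∈{4}, 7∈{7}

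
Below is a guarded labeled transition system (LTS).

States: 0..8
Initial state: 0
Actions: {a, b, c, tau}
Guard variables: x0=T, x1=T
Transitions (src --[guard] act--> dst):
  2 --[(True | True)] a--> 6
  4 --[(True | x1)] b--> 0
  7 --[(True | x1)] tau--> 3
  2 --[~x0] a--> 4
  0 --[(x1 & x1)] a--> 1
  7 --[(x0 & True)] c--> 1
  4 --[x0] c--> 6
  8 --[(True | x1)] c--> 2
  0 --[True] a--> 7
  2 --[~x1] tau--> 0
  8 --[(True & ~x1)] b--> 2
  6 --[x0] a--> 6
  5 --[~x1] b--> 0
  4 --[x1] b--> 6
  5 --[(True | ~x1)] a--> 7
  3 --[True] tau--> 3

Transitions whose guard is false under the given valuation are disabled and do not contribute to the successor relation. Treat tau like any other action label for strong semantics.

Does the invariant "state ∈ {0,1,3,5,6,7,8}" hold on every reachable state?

Allowed set {0,1,3,5,6,7,8}
Reachable = {0,1,3,7}
  0: safe
  1: safe
  3: safe
  7: safe

Answer: INVARIANT HOLDS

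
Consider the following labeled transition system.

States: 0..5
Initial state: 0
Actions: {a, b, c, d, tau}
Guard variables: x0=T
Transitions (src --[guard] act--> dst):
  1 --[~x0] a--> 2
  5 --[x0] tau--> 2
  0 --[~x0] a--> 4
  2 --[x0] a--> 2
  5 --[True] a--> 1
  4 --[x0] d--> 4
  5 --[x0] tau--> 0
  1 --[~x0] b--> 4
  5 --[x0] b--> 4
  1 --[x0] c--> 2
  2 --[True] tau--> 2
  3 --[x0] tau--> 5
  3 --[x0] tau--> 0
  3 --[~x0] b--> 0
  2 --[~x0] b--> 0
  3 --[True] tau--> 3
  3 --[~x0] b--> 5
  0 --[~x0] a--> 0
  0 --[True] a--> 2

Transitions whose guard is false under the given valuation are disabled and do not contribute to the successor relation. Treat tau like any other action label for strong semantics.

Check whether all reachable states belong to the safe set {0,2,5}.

Safe = {0,2,5}
R = {0,2}
  0: safe
  2: safe

Answer: INVARIANT HOLDS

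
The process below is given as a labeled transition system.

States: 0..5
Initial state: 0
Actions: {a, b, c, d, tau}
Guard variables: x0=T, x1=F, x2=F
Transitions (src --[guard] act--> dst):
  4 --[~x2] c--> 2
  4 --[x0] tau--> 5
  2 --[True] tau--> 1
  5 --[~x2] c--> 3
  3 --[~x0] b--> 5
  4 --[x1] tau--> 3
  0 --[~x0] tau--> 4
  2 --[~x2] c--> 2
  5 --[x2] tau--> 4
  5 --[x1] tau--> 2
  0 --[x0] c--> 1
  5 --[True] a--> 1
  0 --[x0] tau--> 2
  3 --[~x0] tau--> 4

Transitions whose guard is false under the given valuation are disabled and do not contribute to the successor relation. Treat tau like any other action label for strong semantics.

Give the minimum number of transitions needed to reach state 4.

Answer: UNREACHABLE

Trace:
Breadth-first toward 4:
  depth 0: {0}
  depth 1: {1,2}
4 never appears.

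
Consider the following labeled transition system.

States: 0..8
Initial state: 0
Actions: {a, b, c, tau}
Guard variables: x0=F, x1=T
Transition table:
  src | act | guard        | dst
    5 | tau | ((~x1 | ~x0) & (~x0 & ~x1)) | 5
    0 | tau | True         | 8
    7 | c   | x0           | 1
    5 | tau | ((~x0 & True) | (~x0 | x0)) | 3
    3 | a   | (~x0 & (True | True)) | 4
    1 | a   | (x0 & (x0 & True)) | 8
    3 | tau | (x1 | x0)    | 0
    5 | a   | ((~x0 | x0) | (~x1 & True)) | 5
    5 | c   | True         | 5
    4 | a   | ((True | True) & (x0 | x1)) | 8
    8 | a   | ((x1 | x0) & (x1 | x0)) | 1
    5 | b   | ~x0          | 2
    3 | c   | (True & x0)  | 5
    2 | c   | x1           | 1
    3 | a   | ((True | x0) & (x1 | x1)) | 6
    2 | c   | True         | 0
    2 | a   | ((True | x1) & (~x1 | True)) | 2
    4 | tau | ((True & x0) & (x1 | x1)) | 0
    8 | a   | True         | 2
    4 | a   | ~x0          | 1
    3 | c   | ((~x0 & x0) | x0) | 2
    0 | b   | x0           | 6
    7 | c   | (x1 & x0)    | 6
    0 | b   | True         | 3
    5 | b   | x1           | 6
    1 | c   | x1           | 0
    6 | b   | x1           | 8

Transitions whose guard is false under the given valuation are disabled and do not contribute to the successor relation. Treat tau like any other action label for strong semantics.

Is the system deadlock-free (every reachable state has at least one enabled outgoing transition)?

Reach set: {0,1,2,3,4,6,8}
  0: b→3  tau→8  [2 out]
  1: c→0  [1 out]
  2: a→2  c→0  c→1  [3 out]
  3: a→4  a→6  tau→0  [3 out]
  4: a→1  a→8  [2 out]
  6: b→8  [1 out]
  8: a→1  a→2  [2 out]

Answer: DEADLOCK-FREE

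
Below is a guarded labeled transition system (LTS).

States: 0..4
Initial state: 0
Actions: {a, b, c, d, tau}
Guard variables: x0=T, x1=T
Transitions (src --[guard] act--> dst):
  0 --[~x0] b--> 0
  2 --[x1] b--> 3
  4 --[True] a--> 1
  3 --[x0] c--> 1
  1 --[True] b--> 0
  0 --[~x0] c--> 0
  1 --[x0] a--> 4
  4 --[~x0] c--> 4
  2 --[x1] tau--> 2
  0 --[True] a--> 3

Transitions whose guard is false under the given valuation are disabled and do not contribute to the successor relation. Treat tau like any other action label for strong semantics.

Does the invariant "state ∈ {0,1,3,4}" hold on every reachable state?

Inv-set: {0,1,3,4}
R = {0,1,3,4}
  0: ✓
  1: ✓
  3: ✓
  4: ✓

Answer: INVARIANT HOLDS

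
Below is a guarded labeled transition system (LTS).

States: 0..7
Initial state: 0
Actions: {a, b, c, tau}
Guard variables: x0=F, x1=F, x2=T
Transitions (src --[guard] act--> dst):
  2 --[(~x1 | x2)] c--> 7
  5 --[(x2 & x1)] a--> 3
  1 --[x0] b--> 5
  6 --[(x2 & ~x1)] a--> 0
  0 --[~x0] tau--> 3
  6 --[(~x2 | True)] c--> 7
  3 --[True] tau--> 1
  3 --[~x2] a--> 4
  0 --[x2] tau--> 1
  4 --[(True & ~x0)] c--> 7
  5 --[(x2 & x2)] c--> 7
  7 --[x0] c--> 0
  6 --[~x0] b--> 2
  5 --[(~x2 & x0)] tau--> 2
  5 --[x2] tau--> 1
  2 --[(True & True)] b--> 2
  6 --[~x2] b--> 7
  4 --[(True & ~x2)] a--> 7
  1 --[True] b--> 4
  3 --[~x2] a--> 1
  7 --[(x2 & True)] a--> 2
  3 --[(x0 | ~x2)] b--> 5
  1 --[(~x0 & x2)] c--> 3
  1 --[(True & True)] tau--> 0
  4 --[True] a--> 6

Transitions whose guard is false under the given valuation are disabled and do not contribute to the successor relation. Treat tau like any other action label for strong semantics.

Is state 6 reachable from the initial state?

Answer: REACHABLE

Working:
After dropping false guards: 16 live edges.
L0 = {0}
L1 = {1,3}  cumulative {0,1,3}
L2 = {4}  cumulative {0,1,3,4}
L3 = {6,7}  cumulative {0,1,3,4,6,7}
L4 = {2}  cumulative {0,1,2,3,4,6,7}
R = {0,1,2,3,4,6,7}
witness 6: tau·b·a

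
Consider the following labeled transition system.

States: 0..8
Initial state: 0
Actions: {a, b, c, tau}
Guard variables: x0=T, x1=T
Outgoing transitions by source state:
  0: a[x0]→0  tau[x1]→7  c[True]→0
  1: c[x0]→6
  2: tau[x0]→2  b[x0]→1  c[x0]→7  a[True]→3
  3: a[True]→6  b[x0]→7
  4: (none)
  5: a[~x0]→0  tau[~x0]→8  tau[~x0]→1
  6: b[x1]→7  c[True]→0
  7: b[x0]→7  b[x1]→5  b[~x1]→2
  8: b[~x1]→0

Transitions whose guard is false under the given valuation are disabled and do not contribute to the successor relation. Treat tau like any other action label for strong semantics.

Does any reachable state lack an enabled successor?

Answer: DEADLOCK at state 5

Working:
Reach set: {0,5,7}
  0: a→0  c→0  tau→7  [3 exit(s)]
  5: ∅  [deadlock]
  7: b→5  b→7  [2 exit(s)]
witness 5: tau·b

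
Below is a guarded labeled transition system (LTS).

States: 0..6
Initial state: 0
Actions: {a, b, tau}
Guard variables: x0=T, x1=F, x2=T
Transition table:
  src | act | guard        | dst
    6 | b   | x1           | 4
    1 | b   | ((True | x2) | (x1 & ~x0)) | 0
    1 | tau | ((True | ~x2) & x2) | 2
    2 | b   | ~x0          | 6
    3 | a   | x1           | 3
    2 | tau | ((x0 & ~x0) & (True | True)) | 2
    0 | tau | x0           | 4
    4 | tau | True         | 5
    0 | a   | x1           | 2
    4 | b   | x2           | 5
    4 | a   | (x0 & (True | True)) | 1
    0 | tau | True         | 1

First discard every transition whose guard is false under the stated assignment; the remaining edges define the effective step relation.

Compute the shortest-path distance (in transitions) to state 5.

Answer: 2

Analysis:
Layered search for 5:
  Layer 0: {0}
  Layer 1: {1,4}
  Layer 2: {2,5}
first hit 5 at d=2 via tau·b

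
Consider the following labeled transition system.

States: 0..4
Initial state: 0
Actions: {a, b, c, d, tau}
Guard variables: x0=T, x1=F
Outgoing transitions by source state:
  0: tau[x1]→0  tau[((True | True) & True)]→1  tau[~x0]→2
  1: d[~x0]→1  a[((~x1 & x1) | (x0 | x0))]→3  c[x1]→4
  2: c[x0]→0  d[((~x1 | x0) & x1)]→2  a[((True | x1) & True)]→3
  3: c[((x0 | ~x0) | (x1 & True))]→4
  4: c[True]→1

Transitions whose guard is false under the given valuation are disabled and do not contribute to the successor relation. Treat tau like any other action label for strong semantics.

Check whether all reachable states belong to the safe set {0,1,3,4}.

Answer: INVARIANT HOLDS

Analysis:
Inv-set: {0,1,3,4}
Reachable = {0,1,3,4}
  0: ok
  1: ok
  3: ok
  4: ok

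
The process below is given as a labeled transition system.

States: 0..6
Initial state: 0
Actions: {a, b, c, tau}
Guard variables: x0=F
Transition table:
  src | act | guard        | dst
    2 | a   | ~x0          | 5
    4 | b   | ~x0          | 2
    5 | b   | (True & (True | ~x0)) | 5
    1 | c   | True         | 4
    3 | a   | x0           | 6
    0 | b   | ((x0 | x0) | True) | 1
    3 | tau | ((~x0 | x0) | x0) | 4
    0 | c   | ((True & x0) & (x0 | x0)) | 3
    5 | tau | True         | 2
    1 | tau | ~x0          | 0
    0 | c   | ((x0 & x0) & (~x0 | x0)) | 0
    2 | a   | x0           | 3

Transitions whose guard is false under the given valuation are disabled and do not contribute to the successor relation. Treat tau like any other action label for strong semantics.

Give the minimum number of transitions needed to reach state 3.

BFS to 3:
  L0 = {0}
  L1 = {1}
  L2 = {4}
  L3 = {2}
  L4 = {5}
3 never appears.

Answer: UNREACHABLE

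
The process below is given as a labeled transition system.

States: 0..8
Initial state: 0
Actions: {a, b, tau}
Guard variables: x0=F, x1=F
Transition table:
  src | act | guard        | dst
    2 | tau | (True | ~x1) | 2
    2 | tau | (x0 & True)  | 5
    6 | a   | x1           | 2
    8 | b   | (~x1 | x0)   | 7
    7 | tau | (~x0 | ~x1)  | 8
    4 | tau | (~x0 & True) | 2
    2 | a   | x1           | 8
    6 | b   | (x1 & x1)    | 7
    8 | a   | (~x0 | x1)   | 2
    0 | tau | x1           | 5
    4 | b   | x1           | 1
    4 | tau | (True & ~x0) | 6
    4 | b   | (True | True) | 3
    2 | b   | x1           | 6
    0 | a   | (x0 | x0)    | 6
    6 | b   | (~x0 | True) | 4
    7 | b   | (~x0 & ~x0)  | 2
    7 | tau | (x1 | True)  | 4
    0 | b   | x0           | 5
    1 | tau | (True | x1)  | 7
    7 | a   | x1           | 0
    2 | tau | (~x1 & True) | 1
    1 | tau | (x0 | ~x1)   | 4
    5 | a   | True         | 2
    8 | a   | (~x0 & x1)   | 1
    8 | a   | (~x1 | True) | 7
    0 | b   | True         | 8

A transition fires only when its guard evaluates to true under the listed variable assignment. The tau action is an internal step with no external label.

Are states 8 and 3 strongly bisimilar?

Bisimulation quotient by refinement:
  round 0: {{0,1,2,3,4,5,6,7,8}}
  round 1: {{0,6},{1,2},{3},{4,7},{5},{8}}
  round 2: {{0},{1},{2},{3},{4},{5},{6},{7},{8}}
9 equivalence class(es) (converged in 3)
class of 8: {8}; class of 3: {3}

Answer: NOT BISIMILAR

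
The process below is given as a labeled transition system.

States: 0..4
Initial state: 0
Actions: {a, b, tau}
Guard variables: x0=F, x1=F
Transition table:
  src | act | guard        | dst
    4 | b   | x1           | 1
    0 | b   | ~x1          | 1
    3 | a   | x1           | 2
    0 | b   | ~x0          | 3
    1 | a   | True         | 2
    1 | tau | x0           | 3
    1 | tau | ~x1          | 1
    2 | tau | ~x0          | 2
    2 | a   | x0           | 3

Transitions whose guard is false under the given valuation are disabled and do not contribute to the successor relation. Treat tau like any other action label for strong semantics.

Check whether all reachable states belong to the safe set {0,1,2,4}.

Answer: INVARIANT VIOLATED at state 3

Analysis:
Safe = {0,1,2,4}
Reachable = {0,1,2,3}
  0: ok
  1: ok
  2: ok
  3: ✗ unsafe
reach 3 via b — violates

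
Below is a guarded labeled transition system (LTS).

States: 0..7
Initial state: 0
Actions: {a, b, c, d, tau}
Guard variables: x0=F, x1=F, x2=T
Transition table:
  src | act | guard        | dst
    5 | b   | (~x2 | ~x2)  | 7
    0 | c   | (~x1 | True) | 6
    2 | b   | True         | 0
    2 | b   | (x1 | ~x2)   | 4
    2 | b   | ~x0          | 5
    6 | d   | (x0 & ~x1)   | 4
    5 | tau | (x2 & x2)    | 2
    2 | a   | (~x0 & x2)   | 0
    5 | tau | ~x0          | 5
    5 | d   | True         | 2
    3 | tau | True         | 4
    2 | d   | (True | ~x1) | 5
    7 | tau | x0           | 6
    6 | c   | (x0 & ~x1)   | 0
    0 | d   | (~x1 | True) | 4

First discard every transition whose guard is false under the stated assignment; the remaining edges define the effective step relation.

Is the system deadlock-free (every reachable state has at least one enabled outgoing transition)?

Answer: DEADLOCK at state 4

Working:
R = {0,4,6}
  0: c→6  d→4  [2 out]
  4: ∅  [STUCK]
  6: ∅  [STUCK]
trace reaching 4: d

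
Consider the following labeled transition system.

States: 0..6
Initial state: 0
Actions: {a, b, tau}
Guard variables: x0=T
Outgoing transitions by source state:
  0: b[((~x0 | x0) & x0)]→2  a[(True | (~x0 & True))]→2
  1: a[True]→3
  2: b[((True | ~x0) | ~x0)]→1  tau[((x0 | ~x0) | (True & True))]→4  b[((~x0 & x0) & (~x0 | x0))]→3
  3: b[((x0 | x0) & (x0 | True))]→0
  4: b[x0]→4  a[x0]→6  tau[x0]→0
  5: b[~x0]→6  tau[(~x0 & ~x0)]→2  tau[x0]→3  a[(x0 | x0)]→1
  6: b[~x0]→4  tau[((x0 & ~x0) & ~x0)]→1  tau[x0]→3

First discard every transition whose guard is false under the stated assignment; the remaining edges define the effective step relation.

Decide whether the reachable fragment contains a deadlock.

Reachable = {0,1,2,3,4,6}
  0: a→2  b→2  [2 out]
  1: a→3  [1 out]
  2: b→1  tau→4  [2 out]
  3: b→0  [1 out]
  4: a→6  b→4  tau→0  [3 out]
  6: tau→3  [1 out]

Answer: DEADLOCK-FREE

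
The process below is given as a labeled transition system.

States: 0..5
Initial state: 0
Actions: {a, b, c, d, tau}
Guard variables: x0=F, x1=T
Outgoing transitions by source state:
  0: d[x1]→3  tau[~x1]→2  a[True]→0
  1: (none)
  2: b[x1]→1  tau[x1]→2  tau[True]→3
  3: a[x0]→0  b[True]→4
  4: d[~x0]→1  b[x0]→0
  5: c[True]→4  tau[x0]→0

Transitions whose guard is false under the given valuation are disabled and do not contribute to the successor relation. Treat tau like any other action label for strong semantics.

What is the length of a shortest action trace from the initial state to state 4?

Answer: 2

Analysis:
Breadth-first toward 4:
  depth 0: {0}
  depth 1: {3}
  depth 2: {4}
depth(4)=2, e.g. d·b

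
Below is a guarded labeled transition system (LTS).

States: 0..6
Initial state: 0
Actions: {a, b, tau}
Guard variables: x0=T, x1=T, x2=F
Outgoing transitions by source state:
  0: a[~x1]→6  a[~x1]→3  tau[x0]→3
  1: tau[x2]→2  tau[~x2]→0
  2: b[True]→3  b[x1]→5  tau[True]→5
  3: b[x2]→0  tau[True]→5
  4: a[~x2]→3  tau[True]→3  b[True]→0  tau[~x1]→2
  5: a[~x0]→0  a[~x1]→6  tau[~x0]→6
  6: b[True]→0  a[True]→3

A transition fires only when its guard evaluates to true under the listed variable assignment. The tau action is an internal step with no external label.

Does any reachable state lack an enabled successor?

Answer: DEADLOCK at state 5

Trace:
R = {0,3,5}
  0: tau→3  [1 exit(s)]
  3: tau→5  [1 exit(s)]
  5: ∅  [STUCK]
Path to 5: tau·tau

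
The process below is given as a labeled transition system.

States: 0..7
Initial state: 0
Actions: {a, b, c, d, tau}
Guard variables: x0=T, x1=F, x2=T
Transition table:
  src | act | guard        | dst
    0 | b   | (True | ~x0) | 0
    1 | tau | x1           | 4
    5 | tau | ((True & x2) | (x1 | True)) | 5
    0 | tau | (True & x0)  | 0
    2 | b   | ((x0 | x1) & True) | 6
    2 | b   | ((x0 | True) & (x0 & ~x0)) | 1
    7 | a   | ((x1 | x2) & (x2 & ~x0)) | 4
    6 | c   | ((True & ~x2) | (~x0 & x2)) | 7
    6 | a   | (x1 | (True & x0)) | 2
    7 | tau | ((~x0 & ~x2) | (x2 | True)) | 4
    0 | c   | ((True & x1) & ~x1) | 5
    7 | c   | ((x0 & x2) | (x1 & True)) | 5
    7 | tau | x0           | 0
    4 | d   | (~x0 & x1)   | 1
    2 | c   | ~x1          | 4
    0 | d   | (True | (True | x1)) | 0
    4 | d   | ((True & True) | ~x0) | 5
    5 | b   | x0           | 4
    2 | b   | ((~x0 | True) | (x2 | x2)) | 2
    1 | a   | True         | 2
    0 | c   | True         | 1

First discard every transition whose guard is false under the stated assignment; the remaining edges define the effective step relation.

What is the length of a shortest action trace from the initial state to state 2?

Layered search for 2:
  L0 = {0}
  L1 = {1}
  L2 = {2}
2 enters at depth 2; path c·a

Answer: 2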